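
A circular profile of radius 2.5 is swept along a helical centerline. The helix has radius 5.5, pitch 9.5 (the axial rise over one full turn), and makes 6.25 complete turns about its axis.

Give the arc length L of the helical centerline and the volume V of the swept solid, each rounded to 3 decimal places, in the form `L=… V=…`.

2πR = 2π·5.5 = 34.557519
per-turn = √(34.557519² + 9.5²) = √(1194.2221 + 90.25) = √1284.4721 = 35.839533
L = 6.25 × 35.839533 = 223.997082
V = π·2.5² × L = 19.634954 × 223.997082 = 4398.172417

L=223.997 V=4398.172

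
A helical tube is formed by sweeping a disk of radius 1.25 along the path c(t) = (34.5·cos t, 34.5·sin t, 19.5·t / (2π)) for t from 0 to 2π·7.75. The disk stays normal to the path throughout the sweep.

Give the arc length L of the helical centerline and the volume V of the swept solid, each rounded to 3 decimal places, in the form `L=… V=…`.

L=1686.750 V=8279.816

2πR = 2π·34.5 = 216.769893
per-turn = √(216.769893² + 19.5²) = √(46989.1866 + 380.25) = √47369.4366 = 217.645208
L = 7.75 × 217.645208 = 1686.750362
V = π·1.25² × L = 4.908739 × 1686.750362 = 8279.816477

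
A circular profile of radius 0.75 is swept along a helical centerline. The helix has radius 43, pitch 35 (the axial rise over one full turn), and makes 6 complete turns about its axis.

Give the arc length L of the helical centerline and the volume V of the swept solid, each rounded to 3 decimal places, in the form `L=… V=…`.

2πR = 2π·43 = 270.176968
per-turn = √(270.176968² + 35²) = √(72995.5942 + 1225) = √74220.5942 = 272.434569
L = 6 × 272.434569 = 1634.607411
V = π·0.75² × L = 1.767146 × 1634.607411 = 2888.589732

L=1634.607 V=2888.590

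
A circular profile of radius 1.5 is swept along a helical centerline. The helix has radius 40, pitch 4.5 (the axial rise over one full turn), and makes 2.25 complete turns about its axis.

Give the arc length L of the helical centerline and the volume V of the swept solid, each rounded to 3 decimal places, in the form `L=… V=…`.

L=565.577 V=3997.830

2πR = 2π·40 = 251.327412
per-turn = √(251.327412² + 4.5²) = √(63165.4682 + 20.25) = √63185.7182 = 251.367695
L = 2.25 × 251.367695 = 565.577314
V = π·1.5² × L = 7.068583 × 565.577314 = 3997.830454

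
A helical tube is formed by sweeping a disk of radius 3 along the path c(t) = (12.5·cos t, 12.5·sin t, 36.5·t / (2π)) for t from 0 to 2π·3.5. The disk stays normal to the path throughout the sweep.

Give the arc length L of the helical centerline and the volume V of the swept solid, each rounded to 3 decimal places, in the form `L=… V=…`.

2πR = 2π·12.5 = 78.539816
per-turn = √(78.539816² + 36.5²) = √(6168.5028 + 1332.25) = √7500.7528 = 86.606886
L = 3.5 × 86.606886 = 303.124102
V = π·3² × L = 28.274334 × 303.124102 = 8570.632067

L=303.124 V=8570.632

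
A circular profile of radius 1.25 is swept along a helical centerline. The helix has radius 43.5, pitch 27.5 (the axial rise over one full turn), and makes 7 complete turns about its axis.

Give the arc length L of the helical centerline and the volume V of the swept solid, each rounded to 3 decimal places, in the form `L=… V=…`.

L=1922.890 V=9438.963

2πR = 2π·43.5 = 273.318561
per-turn = √(273.318561² + 27.5²) = √(74703.0357 + 756.25) = √75459.2857 = 274.698536
L = 7 × 274.698536 = 1922.889752
V = π·1.25² × L = 4.908739 × 1922.889752 = 9438.963000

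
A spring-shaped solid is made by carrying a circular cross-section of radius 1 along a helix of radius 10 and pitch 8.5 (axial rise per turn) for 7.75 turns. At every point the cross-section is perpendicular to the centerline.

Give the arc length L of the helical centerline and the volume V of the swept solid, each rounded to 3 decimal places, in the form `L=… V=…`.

2πR = 2π·10 = 62.831853
per-turn = √(62.831853² + 8.5²) = √(3947.8418 + 72.25) = √4020.0918 = 63.404194
L = 7.75 × 63.404194 = 491.382500
V = π·1² × L = 3.141593 × 491.382500 = 1543.723652

L=491.383 V=1543.724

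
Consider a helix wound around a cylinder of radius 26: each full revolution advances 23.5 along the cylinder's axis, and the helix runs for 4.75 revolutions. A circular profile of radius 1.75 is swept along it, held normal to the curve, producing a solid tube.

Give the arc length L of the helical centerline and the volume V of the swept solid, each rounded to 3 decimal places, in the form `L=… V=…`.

L=783.961 V=7542.589

2πR = 2π·26 = 163.362818
per-turn = √(163.362818² + 23.5²) = √(26687.4103 + 552.25) = √27239.6603 = 165.044419
L = 4.75 × 165.044419 = 783.960991
V = π·1.75² × L = 9.621128 × 783.960991 = 7542.588651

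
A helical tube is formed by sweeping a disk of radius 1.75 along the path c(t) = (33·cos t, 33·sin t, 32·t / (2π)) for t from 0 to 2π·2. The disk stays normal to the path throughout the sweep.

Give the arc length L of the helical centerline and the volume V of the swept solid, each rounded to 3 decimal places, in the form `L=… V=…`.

L=419.600 V=4037.023

2πR = 2π·33 = 207.345115
per-turn = √(207.345115² + 32²) = √(42991.9968 + 1024) = √44015.9968 = 209.799897
L = 2 × 209.799897 = 419.599794
V = π·1.75² × L = 9.621128 × 419.599794 = 4037.023117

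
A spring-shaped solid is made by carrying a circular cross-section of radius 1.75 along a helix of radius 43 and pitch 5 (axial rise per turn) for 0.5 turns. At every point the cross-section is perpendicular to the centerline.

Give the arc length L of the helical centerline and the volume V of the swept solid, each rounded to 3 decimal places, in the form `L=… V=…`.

2πR = 2π·43 = 270.176968
per-turn = √(270.176968² + 5²) = √(72995.5942 + 25) = √73020.5942 = 270.223230
L = 0.5 × 270.223230 = 135.111615
V = π·1.75² × L = 9.621128 × 135.111615 = 1299.926076

L=135.112 V=1299.926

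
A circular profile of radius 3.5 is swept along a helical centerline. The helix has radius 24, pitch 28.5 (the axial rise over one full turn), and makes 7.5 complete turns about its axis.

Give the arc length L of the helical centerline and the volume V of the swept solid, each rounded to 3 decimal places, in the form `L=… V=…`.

2πR = 2π·24 = 150.796447
per-turn = √(150.796447² + 28.5²) = √(22739.5685 + 812.25) = √23551.8185 = 153.466018
L = 7.5 × 153.466018 = 1150.995132
V = π·3.5² × L = 38.484510 × 1150.995132 = 44295.483658

L=1150.995 V=44295.484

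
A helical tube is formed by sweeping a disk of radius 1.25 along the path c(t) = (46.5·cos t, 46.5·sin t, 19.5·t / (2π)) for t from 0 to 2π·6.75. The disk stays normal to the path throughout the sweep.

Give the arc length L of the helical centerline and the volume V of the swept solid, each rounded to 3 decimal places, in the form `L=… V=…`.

L=1976.522 V=9702.232

2πR = 2π·46.5 = 292.168117
per-turn = √(292.168117² + 19.5²) = √(85362.2085 + 380.25) = √85742.4585 = 292.818132
L = 6.75 × 292.818132 = 1976.522391
V = π·1.25² × L = 4.908739 × 1976.522391 = 9702.231601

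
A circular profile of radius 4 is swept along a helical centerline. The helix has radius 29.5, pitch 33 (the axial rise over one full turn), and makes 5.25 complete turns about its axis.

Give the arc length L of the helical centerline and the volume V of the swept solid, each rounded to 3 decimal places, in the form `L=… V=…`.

L=988.411 V=49682.932

2πR = 2π·29.5 = 185.353967
per-turn = √(185.353967² + 33²) = √(34356.0929 + 1089) = √35445.0929 = 188.268672
L = 5.25 × 188.268672 = 988.410529
V = π·4² × L = 50.265482 × 988.410529 = 49682.932100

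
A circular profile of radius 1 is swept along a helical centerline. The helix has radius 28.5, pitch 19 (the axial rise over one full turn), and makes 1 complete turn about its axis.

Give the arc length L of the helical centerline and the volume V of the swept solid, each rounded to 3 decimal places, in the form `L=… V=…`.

L=180.076 V=565.725

2πR = 2π·28.5 = 179.070781
per-turn = √(179.070781² + 19²) = √(32066.3447 + 361) = √32427.3447 = 180.075941
L = 1 × 180.075941 = 180.075941
V = π·1² × L = 3.141593 × 180.075941 = 565.725255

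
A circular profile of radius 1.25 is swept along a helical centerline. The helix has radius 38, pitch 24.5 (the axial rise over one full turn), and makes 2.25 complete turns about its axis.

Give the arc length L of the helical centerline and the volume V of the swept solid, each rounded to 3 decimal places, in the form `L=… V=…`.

L=540.033 V=2650.882

2πR = 2π·38 = 238.761042
per-turn = √(238.761042² + 24.5²) = √(57006.8350 + 600.25) = √57607.0850 = 240.014760
L = 2.25 × 240.014760 = 540.033210
V = π·1.25² × L = 4.908739 × 540.033210 = 2650.881821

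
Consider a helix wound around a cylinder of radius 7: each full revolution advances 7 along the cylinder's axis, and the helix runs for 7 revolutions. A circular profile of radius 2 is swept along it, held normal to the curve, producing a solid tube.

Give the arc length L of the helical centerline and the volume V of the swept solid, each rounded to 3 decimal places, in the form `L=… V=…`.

L=311.751 V=3917.578

2πR = 2π·7 = 43.982297
per-turn = √(43.982297² + 7²) = √(1934.4425 + 49) = √1983.4425 = 44.535856
L = 7 × 44.535856 = 311.750991
V = π·2² × L = 12.566371 × 311.750991 = 3917.578498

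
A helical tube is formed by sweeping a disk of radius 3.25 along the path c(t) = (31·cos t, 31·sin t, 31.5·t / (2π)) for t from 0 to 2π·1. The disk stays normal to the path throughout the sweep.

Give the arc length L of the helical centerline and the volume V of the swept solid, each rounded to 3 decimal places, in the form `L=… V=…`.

L=197.309 V=6547.333

2πR = 2π·31 = 194.778745
per-turn = √(194.778745² + 31.5²) = √(37938.7593 + 992.25) = √38931.0093 = 197.309425
L = 1 × 197.309425 = 197.309425
V = π·3.25² × L = 33.183072 × 197.309425 = 6547.332946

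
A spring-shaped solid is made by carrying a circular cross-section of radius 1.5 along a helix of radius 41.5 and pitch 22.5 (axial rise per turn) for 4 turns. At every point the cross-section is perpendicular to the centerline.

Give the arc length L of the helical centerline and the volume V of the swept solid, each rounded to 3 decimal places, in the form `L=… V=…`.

2πR = 2π·41.5 = 260.752190
per-turn = √(260.752190² + 22.5²) = √(67991.7047 + 506.25) = √68497.9547 = 261.721139
L = 4 × 261.721139 = 1046.884557
V = π·1.5² × L = 7.068583 × 1046.884557 = 7399.990875

L=1046.885 V=7399.991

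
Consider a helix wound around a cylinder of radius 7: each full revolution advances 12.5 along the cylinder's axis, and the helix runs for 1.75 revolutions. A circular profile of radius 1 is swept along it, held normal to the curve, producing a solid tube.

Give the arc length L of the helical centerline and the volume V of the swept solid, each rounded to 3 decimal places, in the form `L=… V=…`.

L=80.017 V=251.381

2πR = 2π·7 = 43.982297
per-turn = √(43.982297² + 12.5²) = √(1934.4425 + 156.25) = √2090.6925 = 45.724091
L = 1.75 × 45.724091 = 80.017159
V = π·1² × L = 3.141593 × 80.017159 = 251.381318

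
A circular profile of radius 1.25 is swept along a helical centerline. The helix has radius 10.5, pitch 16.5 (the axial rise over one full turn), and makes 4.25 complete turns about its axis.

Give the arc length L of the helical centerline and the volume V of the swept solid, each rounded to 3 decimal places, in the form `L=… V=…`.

2πR = 2π·10.5 = 65.973446
per-turn = √(65.973446² + 16.5²) = √(4352.4955 + 272.25) = √4624.7455 = 68.005482
L = 4.25 × 68.005482 = 289.023297
V = π·1.25² × L = 4.908739 × 289.023297 = 1418.739793

L=289.023 V=1418.740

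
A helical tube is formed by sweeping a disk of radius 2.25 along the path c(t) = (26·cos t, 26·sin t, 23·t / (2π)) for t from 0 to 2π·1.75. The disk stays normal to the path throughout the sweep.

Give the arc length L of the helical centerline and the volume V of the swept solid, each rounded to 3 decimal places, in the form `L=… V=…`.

2πR = 2π·26 = 163.362818
per-turn = √(163.362818² + 23²) = √(26687.4103 + 529) = √27216.4103 = 164.973969
L = 1.75 × 164.973969 = 288.704445
V = π·2.25² × L = 15.904313 × 288.704445 = 4591.645802

L=288.704 V=4591.646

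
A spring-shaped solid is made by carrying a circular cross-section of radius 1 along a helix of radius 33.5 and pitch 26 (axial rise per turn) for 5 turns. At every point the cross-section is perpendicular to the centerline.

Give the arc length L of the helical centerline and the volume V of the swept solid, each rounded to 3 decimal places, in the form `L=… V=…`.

2πR = 2π·33.5 = 210.486708
per-turn = √(210.486708² + 26²) = √(44304.6542 + 676) = √44980.6542 = 212.086431
L = 5 × 212.086431 = 1060.432154
V = π·1² × L = 3.141593 × 1060.432154 = 3331.445866

L=1060.432 V=3331.446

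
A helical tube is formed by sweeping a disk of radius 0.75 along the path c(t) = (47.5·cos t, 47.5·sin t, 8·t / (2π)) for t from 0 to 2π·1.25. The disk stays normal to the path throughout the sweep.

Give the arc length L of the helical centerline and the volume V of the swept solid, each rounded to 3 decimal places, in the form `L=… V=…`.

2πR = 2π·47.5 = 298.451302
per-turn = √(298.451302² + 8²) = √(89073.1797 + 64) = √89137.1797 = 298.558503
L = 1.25 × 298.558503 = 373.198129
V = π·0.75² × L = 1.767146 × 373.198129 = 659.495531

L=373.198 V=659.496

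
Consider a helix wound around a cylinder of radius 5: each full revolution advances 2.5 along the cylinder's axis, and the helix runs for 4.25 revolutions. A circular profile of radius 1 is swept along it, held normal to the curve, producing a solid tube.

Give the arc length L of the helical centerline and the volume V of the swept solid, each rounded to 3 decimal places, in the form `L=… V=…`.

2πR = 2π·5 = 31.415927
per-turn = √(31.415927² + 2.5²) = √(986.9604 + 6.25) = √993.2104 = 31.515241
L = 4.25 × 31.515241 = 133.939776
V = π·1² × L = 3.141593 × 133.939776 = 420.784216

L=133.940 V=420.784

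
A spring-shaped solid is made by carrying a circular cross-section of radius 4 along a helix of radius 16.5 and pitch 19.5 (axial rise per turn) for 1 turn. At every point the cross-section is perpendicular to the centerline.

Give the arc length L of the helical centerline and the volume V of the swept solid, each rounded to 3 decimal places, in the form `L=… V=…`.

L=105.491 V=5302.532

2πR = 2π·16.5 = 103.672558
per-turn = √(103.672558² + 19.5²) = √(10747.9992 + 380.25) = √11128.2492 = 105.490517
L = 1 × 105.490517 = 105.490517
V = π·4² × L = 50.265482 × 105.490517 = 5302.531735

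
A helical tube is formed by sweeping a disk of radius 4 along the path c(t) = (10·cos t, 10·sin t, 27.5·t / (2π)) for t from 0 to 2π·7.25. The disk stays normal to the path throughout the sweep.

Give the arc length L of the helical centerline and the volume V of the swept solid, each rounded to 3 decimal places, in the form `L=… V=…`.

L=497.251 V=24994.575

2πR = 2π·10 = 62.831853
per-turn = √(62.831853² + 27.5²) = √(3947.8418 + 756.25) = √4704.0918 = 68.586382
L = 7.25 × 68.586382 = 497.251268
V = π·4² × L = 50.265482 × 497.251268 = 24994.574870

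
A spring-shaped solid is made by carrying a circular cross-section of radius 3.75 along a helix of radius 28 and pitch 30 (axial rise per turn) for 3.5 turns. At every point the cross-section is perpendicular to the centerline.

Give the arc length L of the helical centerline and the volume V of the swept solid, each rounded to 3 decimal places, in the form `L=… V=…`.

L=624.640 V=27595.771

2πR = 2π·28 = 175.929189
per-turn = √(175.929189² + 30²) = √(30951.0794 + 900) = √31851.0794 = 178.468707
L = 3.5 × 178.468707 = 624.640475
V = π·3.75² × L = 44.178647 × 624.640475 = 27595.770842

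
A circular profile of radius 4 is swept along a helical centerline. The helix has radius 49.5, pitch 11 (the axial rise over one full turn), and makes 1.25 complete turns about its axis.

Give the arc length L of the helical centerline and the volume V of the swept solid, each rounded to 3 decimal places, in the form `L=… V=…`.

L=389.015 V=19554.035

2πR = 2π·49.5 = 311.017673
per-turn = √(311.017673² + 11²) = √(96731.9927 + 121) = √96852.9927 = 311.212135
L = 1.25 × 311.212135 = 389.015168
V = π·4² × L = 50.265482 × 389.015168 = 19554.035117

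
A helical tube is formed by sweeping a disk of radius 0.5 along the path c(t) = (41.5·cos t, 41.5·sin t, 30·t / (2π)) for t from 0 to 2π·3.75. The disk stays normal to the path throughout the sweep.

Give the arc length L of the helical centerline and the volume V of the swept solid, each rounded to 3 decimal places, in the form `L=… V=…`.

L=984.271 V=773.045

2πR = 2π·41.5 = 260.752190
per-turn = √(260.752190² + 30²) = √(67991.7047 + 900) = √68891.7047 = 262.472293
L = 3.75 × 262.472293 = 984.271100
V = π·0.5² × L = 0.785398 × 984.271100 = 773.044714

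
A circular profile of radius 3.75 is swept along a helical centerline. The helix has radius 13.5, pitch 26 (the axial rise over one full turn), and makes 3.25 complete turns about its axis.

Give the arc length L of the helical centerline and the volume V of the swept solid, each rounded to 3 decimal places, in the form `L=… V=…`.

L=288.335 V=12738.231

2πR = 2π·13.5 = 84.823002
per-turn = √(84.823002² + 26²) = √(7194.9416 + 676) = √7870.9416 = 88.718327
L = 3.25 × 88.718327 = 288.334564
V = π·3.75² × L = 44.178647 × 288.334564 = 12738.230827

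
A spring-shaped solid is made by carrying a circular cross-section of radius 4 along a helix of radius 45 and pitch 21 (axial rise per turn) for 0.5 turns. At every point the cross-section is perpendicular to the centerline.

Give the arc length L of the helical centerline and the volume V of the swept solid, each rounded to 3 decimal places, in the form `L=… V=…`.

2πR = 2π·45 = 282.743339
per-turn = √(282.743339² + 21²) = √(79943.7956 + 441) = √80384.7956 = 283.522126
L = 0.5 × 283.522126 = 141.761063
V = π·4² × L = 50.265482 × 141.761063 = 7125.688213

L=141.761 V=7125.688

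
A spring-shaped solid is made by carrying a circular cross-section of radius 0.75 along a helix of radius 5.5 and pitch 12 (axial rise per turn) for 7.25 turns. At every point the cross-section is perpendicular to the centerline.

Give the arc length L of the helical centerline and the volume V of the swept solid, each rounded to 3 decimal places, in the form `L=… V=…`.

L=265.217 V=468.678

2πR = 2π·5.5 = 34.557519
per-turn = √(34.557519² + 12²) = √(1194.2221 + 144) = √1338.2221 = 36.581719
L = 7.25 × 36.581719 = 265.217460
V = π·0.75² × L = 1.767146 × 265.217460 = 468.677938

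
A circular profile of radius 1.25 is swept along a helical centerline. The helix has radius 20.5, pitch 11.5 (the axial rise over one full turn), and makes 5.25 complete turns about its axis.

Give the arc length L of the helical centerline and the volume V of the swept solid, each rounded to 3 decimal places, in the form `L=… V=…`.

L=678.918 V=3332.629

2πR = 2π·20.5 = 128.805299
per-turn = √(128.805299² + 11.5²) = √(16590.8050 + 132.25) = √16723.0550 = 129.317652
L = 5.25 × 129.317652 = 678.917671
V = π·1.25² × L = 4.908739 × 678.917671 = 3332.629322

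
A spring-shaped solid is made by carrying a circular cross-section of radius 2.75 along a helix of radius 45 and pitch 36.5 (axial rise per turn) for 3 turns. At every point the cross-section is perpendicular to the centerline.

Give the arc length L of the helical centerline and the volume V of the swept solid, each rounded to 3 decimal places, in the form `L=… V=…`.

2πR = 2π·45 = 282.743339
per-turn = √(282.743339² + 36.5²) = √(79943.7956 + 1332.25) = √81276.0456 = 285.089540
L = 3 × 285.089540 = 855.268619
V = π·2.75² × L = 23.758294 × 855.268619 = 20319.723681

L=855.269 V=20319.724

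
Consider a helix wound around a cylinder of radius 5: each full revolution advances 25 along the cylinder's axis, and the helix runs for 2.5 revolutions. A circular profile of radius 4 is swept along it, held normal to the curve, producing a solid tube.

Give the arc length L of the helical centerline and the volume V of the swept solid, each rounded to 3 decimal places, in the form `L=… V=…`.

2πR = 2π·5 = 31.415927
per-turn = √(31.415927² + 25²) = √(986.9604 + 625) = √1611.9604 = 40.149227
L = 2.5 × 40.149227 = 100.373068
V = π·4² × L = 50.265482 × 100.373068 = 5045.300681

L=100.373 V=5045.301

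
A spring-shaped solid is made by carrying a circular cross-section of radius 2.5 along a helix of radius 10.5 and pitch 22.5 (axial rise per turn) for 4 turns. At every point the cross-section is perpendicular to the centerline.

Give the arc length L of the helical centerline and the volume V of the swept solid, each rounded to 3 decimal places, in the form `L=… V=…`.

2πR = 2π·10.5 = 65.973446
per-turn = √(65.973446² + 22.5²) = √(4352.4955 + 506.25) = √4858.7455 = 69.704702
L = 4 × 69.704702 = 278.818810
V = π·2.5² × L = 19.634954 × 278.818810 = 5474.594527

L=278.819 V=5474.595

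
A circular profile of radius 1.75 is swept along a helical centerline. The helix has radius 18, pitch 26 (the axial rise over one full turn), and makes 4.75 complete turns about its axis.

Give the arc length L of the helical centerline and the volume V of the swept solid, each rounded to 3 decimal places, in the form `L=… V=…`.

L=551.225 V=5303.409

2πR = 2π·18 = 113.097336
per-turn = √(113.097336² + 26²) = √(12791.0073 + 676) = √13467.0073 = 116.047436
L = 4.75 × 116.047436 = 551.225319
V = π·1.75² × L = 9.621128 × 551.225319 = 5303.409076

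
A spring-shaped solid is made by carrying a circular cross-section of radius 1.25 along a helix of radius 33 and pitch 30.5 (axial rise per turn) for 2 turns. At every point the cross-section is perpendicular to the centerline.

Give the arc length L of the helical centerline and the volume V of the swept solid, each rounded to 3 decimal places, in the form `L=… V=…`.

L=419.153 V=2057.511

2πR = 2π·33 = 207.345115
per-turn = √(207.345115² + 30.5²) = √(42991.9968 + 930.25) = √43922.2468 = 209.576351
L = 2 × 209.576351 = 419.152701
V = π·1.25² × L = 4.908739 × 419.152701 = 2057.511012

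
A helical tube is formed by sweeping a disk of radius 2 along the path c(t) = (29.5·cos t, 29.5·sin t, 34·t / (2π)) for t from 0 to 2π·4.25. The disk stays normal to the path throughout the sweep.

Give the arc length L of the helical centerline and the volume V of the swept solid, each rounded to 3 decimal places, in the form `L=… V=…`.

L=800.898 V=10064.378

2πR = 2π·29.5 = 185.353967
per-turn = √(185.353967² + 34²) = √(34356.0929 + 1156) = √35512.0929 = 188.446525
L = 4.25 × 188.446525 = 800.897733
V = π·2² × L = 12.566371 × 800.897733 = 10064.377734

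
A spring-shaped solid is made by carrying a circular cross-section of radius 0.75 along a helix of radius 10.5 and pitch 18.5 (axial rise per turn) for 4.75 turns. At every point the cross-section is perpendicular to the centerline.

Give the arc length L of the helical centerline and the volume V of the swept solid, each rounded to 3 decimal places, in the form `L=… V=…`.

L=325.462 V=575.138

2πR = 2π·10.5 = 65.973446
per-turn = √(65.973446² + 18.5²) = √(4352.4955 + 342.25) = √4694.7455 = 68.518213
L = 4.75 × 68.518213 = 325.461513
V = π·0.75² × L = 1.767146 × 325.461513 = 575.137967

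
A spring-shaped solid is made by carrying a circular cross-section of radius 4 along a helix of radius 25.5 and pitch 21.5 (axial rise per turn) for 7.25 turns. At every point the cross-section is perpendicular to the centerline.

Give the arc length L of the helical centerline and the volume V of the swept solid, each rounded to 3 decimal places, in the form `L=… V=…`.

2πR = 2π·25.5 = 160.221225
per-turn = √(160.221225² + 21.5²) = √(25670.8410 + 462.25) = √26133.0910 = 161.657326
L = 7.25 × 161.657326 = 1172.015613
V = π·4² × L = 50.265482 × 1172.015613 = 58911.930258

L=1172.016 V=58911.930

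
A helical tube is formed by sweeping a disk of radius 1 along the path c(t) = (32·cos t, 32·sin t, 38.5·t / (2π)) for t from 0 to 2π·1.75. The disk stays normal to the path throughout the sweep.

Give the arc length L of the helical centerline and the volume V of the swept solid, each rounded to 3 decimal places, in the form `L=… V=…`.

L=358.251 V=1125.478

2πR = 2π·32 = 201.061930
per-turn = √(201.061930² + 38.5²) = √(40425.8996 + 1482.25) = √41908.1496 = 204.714801
L = 1.75 × 204.714801 = 358.250901
V = π·1² × L = 3.141593 × 358.250901 = 1125.478399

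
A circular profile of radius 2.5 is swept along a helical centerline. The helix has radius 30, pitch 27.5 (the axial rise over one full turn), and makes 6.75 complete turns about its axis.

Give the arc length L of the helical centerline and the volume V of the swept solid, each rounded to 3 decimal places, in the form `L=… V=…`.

2πR = 2π·30 = 188.495559
per-turn = √(188.495559² + 27.5²) = √(35530.5758 + 756.25) = √36286.8258 = 190.491013
L = 6.75 × 190.491013 = 1285.814334
V = π·2.5² × L = 19.634954 × 1285.814334 = 25246.905417

L=1285.814 V=25246.905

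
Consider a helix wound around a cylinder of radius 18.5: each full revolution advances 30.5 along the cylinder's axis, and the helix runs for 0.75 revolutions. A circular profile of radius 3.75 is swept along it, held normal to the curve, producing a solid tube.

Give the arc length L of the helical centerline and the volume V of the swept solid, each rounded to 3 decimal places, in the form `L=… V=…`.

2πR = 2π·18.5 = 116.238928
per-turn = √(116.238928² + 30.5²) = √(13511.4884 + 930.25) = √14441.7384 = 120.173784
L = 0.75 × 120.173784 = 90.130338
V = π·3.75² × L = 44.178647 × 90.130338 = 3981.836368

L=90.130 V=3981.836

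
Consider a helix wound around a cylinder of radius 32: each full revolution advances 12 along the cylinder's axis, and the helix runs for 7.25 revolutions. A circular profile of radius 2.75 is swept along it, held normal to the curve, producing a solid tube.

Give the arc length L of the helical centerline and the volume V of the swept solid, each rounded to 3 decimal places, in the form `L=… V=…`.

L=1460.293 V=34694.069

2πR = 2π·32 = 201.061930
per-turn = √(201.061930² + 12²) = √(40425.8996 + 144) = √40569.8996 = 201.419710
L = 7.25 × 201.419710 = 1460.292898
V = π·2.75² × L = 23.758294 × 1460.292898 = 34694.068653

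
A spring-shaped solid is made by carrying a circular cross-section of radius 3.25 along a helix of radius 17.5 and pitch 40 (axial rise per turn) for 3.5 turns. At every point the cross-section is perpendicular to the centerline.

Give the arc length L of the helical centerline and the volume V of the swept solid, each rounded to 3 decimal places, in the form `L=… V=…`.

2πR = 2π·17.5 = 109.955743
per-turn = √(109.955743² + 40²) = √(12090.2654 + 1600) = √13690.2654 = 117.005408
L = 3.5 × 117.005408 = 409.518926
V = π·3.25² × L = 33.183072 × 409.518926 = 13589.096184

L=409.519 V=13589.096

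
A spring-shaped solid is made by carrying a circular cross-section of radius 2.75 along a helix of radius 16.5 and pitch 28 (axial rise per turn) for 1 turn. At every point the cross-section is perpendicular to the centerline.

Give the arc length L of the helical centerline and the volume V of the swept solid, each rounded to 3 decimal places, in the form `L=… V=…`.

2πR = 2π·16.5 = 103.672558
per-turn = √(103.672558² + 28²) = √(10747.9992 + 784) = √11531.9992 = 107.387146
L = 1 × 107.387146 = 107.387146
V = π·2.75² × L = 23.758294 × 107.387146 = 2551.335441

L=107.387 V=2551.335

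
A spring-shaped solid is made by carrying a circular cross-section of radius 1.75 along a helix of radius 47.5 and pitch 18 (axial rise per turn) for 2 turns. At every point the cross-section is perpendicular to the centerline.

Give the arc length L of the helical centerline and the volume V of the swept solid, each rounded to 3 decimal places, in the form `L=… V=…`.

L=597.987 V=5753.311

2πR = 2π·47.5 = 298.451302
per-turn = √(298.451302² + 18²) = √(89073.1797 + 324) = √89397.1797 = 298.993612
L = 2 × 298.993612 = 597.987223
V = π·1.75² × L = 9.621128 × 597.987223 = 5753.311317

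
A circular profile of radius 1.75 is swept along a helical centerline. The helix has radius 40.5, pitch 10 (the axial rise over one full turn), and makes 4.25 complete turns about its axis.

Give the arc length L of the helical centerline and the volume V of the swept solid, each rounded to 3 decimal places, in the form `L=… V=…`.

2πR = 2π·40.5 = 254.469005
per-turn = √(254.469005² + 10²) = √(64754.4745 + 100) = √64854.4745 = 254.665417
L = 4.25 × 254.665417 = 1082.328021
V = π·1.75² × L = 9.621128 × 1082.328021 = 10413.215889

L=1082.328 V=10413.216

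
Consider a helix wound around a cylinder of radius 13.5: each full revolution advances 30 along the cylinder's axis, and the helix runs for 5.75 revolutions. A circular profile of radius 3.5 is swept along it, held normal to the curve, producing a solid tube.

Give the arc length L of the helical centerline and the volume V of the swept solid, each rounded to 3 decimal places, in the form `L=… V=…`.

L=517.338 V=19909.514

2πR = 2π·13.5 = 84.823002
per-turn = √(84.823002² + 30²) = √(7194.9416 + 900) = √8094.9416 = 89.971893
L = 5.75 × 89.971893 = 517.338387
V = π·3.5² × L = 38.484510 × 517.338387 = 19909.514341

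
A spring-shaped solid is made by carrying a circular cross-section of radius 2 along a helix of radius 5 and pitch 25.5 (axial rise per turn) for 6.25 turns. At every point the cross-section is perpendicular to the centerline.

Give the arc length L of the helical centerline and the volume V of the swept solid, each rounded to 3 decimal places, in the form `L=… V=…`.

2πR = 2π·5 = 31.415927
per-turn = √(31.415927² + 25.5²) = √(986.9604 + 650.25) = √1637.2104 = 40.462457
L = 6.25 × 40.462457 = 252.890357
V = π·2² × L = 12.566371 × 252.890357 = 3177.913955

L=252.890 V=3177.914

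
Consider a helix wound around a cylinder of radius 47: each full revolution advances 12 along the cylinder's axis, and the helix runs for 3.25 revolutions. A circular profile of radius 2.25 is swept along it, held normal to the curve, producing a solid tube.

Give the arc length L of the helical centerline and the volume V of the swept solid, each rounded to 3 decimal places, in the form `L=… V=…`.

2πR = 2π·47 = 295.309709
per-turn = √(295.309709² + 12²) = √(87207.8245 + 144) = √87351.8245 = 295.553421
L = 3.25 × 295.553421 = 960.548617
V = π·2.25² × L = 15.904313 × 960.548617 = 15276.865677

L=960.549 V=15276.866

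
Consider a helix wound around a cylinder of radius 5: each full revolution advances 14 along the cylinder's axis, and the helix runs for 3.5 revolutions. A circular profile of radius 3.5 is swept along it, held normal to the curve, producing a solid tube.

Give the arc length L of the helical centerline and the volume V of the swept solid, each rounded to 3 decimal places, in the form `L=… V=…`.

2πR = 2π·5 = 31.415927
per-turn = √(31.415927² + 14²) = √(986.9604 + 196) = √1182.9604 = 34.394192
L = 3.5 × 34.394192 = 120.379672
V = π·3.5² × L = 38.484510 × 120.379672 = 4632.752685

L=120.380 V=4632.753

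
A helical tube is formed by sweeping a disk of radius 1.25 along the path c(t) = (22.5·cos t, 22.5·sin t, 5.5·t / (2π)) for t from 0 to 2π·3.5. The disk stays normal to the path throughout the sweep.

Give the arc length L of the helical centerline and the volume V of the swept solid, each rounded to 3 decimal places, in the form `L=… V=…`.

L=495.175 V=2430.685

2πR = 2π·22.5 = 141.371669
per-turn = √(141.371669² + 5.5²) = √(19985.9489 + 30.25) = √20016.1989 = 141.478616
L = 3.5 × 141.478616 = 495.175158
V = π·1.25² × L = 4.908739 × 495.175158 = 2430.685371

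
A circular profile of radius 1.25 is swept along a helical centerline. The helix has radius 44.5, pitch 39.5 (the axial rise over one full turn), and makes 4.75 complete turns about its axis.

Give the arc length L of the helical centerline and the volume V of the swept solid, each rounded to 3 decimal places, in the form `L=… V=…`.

L=1341.296 V=6584.071

2πR = 2π·44.5 = 279.601746
per-turn = √(279.601746² + 39.5²) = √(78177.1365 + 1560.25) = √79737.3865 = 282.378091
L = 4.75 × 282.378091 = 1341.295934
V = π·1.25² × L = 4.908739 × 1341.295934 = 6584.071019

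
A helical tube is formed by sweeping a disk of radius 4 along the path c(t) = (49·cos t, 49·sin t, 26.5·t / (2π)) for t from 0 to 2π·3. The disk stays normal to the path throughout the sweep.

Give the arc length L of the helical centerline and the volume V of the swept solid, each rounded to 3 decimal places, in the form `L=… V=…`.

L=927.043 V=46598.281

2πR = 2π·49 = 307.876080
per-turn = √(307.876080² + 26.5²) = √(94787.6807 + 702.25) = √95489.9307 = 309.014451
L = 3 × 309.014451 = 927.043352
V = π·4² × L = 50.265482 × 927.043352 = 46598.281334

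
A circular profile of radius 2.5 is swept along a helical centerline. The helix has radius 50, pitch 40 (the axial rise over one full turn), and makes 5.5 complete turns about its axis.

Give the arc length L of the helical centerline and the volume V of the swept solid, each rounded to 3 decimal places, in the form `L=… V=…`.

L=1741.825 V=34200.660

2πR = 2π·50 = 314.159265
per-turn = √(314.159265² + 40²) = √(98696.0440 + 1600) = √100296.0440 = 316.695507
L = 5.5 × 316.695507 = 1741.825287
V = π·2.5² × L = 19.634954 × 1741.825287 = 34200.659539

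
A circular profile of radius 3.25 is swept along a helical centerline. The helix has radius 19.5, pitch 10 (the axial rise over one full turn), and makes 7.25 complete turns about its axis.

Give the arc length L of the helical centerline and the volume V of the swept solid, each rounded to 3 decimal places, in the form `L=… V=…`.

2πR = 2π·19.5 = 122.522113
per-turn = √(122.522113² + 10²) = √(15011.6683 + 100) = √15111.6683 = 122.929526
L = 7.25 × 122.929526 = 891.239061
V = π·3.25² × L = 33.183072 × 891.239061 = 29574.050306

L=891.239 V=29574.050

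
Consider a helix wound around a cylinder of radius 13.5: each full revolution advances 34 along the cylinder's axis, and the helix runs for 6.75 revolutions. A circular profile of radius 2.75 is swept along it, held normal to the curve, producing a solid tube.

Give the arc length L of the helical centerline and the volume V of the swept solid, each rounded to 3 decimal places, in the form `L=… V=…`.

2πR = 2π·13.5 = 84.823002
per-turn = √(84.823002² + 34²) = √(7194.9416 + 1156) = √8350.9416 = 91.383487
L = 6.75 × 91.383487 = 616.838534
V = π·2.75² × L = 23.758294 × 616.838534 = 14655.031515

L=616.839 V=14655.032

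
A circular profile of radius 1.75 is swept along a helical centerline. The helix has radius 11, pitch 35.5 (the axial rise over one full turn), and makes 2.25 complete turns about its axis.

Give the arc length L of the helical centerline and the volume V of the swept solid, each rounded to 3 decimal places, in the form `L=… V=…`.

2πR = 2π·11 = 69.115038
per-turn = √(69.115038² + 35.5²) = √(4776.8885 + 1260.25) = √6037.1385 = 77.699025
L = 2.25 × 77.699025 = 174.822807
V = π·1.75² × L = 9.621128 × 174.822807 = 1681.992515

L=174.823 V=1681.993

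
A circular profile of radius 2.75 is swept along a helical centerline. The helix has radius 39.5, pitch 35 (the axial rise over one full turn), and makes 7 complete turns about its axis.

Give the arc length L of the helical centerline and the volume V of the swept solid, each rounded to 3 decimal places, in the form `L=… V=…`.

2πR = 2π·39.5 = 248.185820
per-turn = √(248.185820² + 35²) = √(61596.2011 + 1225) = √62821.2011 = 250.641579
L = 7 × 250.641579 = 1754.491052
V = π·2.75² × L = 23.758294 × 1754.491052 = 41683.715016

L=1754.491 V=41683.715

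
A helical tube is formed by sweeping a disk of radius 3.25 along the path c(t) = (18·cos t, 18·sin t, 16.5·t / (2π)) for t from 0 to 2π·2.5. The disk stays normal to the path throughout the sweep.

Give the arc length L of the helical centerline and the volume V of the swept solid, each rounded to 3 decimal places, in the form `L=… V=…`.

L=285.737 V=9481.616

2πR = 2π·18 = 113.097336
per-turn = √(113.097336² + 16.5²) = √(12791.0073 + 272.25) = √13063.2573 = 114.294608
L = 2.5 × 114.294608 = 285.736519
V = π·3.25² × L = 33.183072 × 285.736519 = 9481.615590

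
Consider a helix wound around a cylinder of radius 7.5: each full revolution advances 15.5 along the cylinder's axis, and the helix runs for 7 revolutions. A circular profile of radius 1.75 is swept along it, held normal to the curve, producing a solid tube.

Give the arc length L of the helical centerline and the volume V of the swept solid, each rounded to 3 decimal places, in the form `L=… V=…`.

L=347.253 V=3340.965

2πR = 2π·7.5 = 47.123890
per-turn = √(47.123890² + 15.5²) = √(2220.6610 + 240.25) = √2460.9110 = 49.607570
L = 7 × 49.607570 = 347.252989
V = π·1.75² × L = 9.621128 × 347.252989 = 3340.965285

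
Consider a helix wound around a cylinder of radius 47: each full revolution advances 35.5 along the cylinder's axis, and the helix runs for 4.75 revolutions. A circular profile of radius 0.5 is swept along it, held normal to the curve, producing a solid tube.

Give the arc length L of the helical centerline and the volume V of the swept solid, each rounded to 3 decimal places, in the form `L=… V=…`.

2πR = 2π·47 = 295.309709
per-turn = √(295.309709² + 35.5²) = √(87207.8245 + 1260.25) = √88468.0745 = 297.435833
L = 4.75 × 297.435833 = 1412.820205
V = π·0.5² × L = 0.785398 × 1412.820205 = 1109.626394

L=1412.820 V=1109.626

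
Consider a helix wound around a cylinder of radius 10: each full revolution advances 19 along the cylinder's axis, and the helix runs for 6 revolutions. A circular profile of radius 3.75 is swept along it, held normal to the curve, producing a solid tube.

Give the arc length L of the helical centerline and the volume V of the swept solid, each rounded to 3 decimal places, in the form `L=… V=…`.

2πR = 2π·10 = 62.831853
per-turn = √(62.831853² + 19²) = √(3947.8418 + 361) = √4308.8418 = 65.641768
L = 6 × 65.641768 = 393.850610
V = π·3.75² × L = 44.178647 × 393.850610 = 17399.786969

L=393.851 V=17399.787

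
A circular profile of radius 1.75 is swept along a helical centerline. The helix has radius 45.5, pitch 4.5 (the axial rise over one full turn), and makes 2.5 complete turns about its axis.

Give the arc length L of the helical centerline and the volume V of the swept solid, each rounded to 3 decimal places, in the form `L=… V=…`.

2πR = 2π·45.5 = 285.884931
per-turn = √(285.884931² + 4.5²) = √(81730.1940 + 20.25) = √81750.4440 = 285.920346
L = 2.5 × 285.920346 = 714.800864
V = π·1.75² × L = 9.621128 × 714.800864 = 6877.190252

L=714.801 V=6877.190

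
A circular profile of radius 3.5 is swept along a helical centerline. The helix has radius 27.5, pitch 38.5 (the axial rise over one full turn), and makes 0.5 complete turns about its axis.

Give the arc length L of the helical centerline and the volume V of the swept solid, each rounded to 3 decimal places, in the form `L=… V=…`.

L=88.512 V=3406.358

2πR = 2π·27.5 = 172.787596
per-turn = √(172.787596² + 38.5²) = √(29855.5533 + 1482.25) = √31337.8033 = 177.024866
L = 0.5 × 177.024866 = 88.512433
V = π·3.5² × L = 38.484510 × 88.512433 = 3406.357621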